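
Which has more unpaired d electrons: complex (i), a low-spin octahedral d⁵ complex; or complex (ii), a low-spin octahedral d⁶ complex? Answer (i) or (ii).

(i): t2g^5 e_g^0 → 1 unpaired.
(ii): t₂g⁶ eg⁰ → 0 unpaired.
So (i) has more unpaired electrons.

(i)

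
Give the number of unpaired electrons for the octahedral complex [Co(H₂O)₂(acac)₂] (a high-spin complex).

3

Ligand charges: 2×(+0) from H₂O and 2×(-1) from acac⁻ sum to -2; with overall charge +0, Co is +2.
Group 9 minus oxidation state +2 gives a d⁷ configuration for Co²⁺.
Configuration: t2g^5 e_g^2, giving 3 unpaired electrons.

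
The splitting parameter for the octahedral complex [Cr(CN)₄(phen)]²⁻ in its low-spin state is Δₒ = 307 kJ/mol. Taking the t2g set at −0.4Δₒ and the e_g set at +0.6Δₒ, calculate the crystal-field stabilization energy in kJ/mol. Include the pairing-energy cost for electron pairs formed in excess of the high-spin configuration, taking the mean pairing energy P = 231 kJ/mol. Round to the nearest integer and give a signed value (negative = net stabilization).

Ligand charges: 4×(-1) from CN⁻ and 1×(+0) from phen sum to -4; with overall charge -2, Cr is +2.
Group 6 minus oxidation state +2 gives a d⁴ configuration for Cr²⁺.
Electron filling gives t2g^4 e_g^0.
The orbital stabilization is -1.6Δₒ = -1.6 × 307 = -491 kJ/mol.
Pairing penalty: 1 pair vs 0 in the high-spin reference → 1 extra × P = 231 kJ/mol.
Net CFSE = -491 + 231 = -260 kJ/mol.

-260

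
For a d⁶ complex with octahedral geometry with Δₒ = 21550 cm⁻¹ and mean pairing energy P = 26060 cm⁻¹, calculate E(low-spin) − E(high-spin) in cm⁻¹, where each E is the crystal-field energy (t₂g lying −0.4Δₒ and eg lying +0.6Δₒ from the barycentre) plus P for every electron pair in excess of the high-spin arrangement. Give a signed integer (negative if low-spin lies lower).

9020

High-spin d⁶ fills as t₂g⁴ eg² with CFSE 4(−0.4) + 2(+0.6) = -0.4Δₒ = -8620 cm⁻¹.
Low-spin t₂g⁶ eg⁰ gives -2.4Δₒ = -51720 cm⁻¹, but forming 2 extra pairs costs 2P = 52120 cm⁻¹, so E(LS) = -51720 + 52120 = 400 cm⁻¹.
The difference is 400 − (-8620) = 9020 cm⁻¹, so high-spin lies lower.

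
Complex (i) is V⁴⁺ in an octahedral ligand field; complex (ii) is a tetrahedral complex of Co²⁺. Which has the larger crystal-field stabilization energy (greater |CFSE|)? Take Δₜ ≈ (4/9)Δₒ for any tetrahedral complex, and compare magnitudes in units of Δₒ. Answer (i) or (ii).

(ii)

(i): V is in group 5, so V⁴⁺ is d¹ (5 − 4 = 1); t2g^1 e_g^0, CFSE = -0.4Δₒ.
(ii): Co is in group 9, so Co²⁺ is d⁷ (9 − 2 = 7); Tetrahedral splitting is small, so the complex is high-spin; e⁴ t₂³, CFSE = -1.2Δₜ ≈ -0.53Δₒ.
So (ii) has the larger |CFSE|.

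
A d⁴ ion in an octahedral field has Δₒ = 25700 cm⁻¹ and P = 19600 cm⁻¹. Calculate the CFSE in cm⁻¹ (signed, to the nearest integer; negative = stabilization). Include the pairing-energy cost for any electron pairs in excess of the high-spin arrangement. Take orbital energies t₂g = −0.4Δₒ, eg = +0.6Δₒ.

-21520

Δₒ > P, so pairing is preferred: the ground state is low-spin.
Configuration: t₂g⁴ eg⁰.
Orbital CFSE = -1.6Δₒ = -1.6 × 25700 = -41120 cm⁻¹.
Excess pairs vs high-spin: 1 − 0 = 1; pairing cost = +19600 cm⁻¹.
Net CFSE = -41120 + 19600 = -21520 cm⁻¹.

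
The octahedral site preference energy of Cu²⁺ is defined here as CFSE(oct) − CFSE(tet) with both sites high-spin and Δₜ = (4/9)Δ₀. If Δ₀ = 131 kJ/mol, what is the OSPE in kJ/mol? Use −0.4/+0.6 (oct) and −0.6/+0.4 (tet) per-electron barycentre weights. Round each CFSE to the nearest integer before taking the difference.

-56

Group 11 minus oxidation state +2 gives a d⁹ configuration for Cu²⁺.
In an octahedral site d⁹ (HS) is t₂g⁶ eg³, giving CFSE(oct) = -0.6Δ₀ = -79 kJ/mol.
Tetrahedral e⁴ t₂⁵ gives -0.4Δₜ = -0.4 × (4/9) × 131 = -23 kJ/mol.
Subtracting, OSPE = -79 − (-23) = -56 kJ/mol.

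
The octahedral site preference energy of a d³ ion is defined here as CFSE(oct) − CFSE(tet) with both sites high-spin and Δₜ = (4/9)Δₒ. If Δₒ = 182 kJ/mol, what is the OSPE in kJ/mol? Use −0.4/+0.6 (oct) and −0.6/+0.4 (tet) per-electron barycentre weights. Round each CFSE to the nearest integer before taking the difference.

-153

Octahedral high-spin t₂g³ eg⁰: CFSE = -1.2 × 182 = -218 kJ/mol.
Tetrahedral e² t₂¹ gives -0.8Δₜ = -0.8 × (4/9) × 182 = -65 kJ/mol.
OSPE = CFSE(oct) − CFSE(tet) = -218 − (-65) = -153 kJ/mol.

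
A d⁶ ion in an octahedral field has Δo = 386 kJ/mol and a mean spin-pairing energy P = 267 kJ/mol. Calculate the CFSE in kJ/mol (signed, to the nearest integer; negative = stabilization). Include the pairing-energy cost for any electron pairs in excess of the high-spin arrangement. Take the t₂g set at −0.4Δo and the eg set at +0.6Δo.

Δo > P, so pairing is preferred: the ground state is low-spin.
That gives t₂g⁶ eg⁰.
Orbital CFSE = -2.4Δo = -2.4 × 386 = -926 kJ/mol.
Excess pairs vs high-spin: 3 − 1 = 2; pairing cost = +534 kJ/mol.
Net CFSE = -926 + 534 = -392 kJ/mol.

-392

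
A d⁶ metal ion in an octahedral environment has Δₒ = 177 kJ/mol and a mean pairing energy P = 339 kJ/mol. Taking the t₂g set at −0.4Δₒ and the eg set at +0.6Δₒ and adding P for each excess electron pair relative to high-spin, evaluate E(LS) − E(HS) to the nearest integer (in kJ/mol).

324

High-spin: t₂g⁴ eg², CFSE = -0.4Δₒ = -71 kJ/mol.
Low-spin: t₂g⁶ eg⁰, orbital CFSE = -2.4Δₒ = -425 kJ/mol; plus 2 excess pairs × P = +678 kJ/mol; total 253 kJ/mol.
E(LS) − E(HS) = 253 − (-71) = 324 kJ/mol.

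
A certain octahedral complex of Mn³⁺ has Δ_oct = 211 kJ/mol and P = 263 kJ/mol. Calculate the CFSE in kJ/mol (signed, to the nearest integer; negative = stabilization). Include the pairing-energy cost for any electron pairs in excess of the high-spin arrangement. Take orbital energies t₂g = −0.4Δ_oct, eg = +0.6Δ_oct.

Mn³⁺: group 7, so d-count = 7 − 3 = 4.
Since Δ_oct = 211 kJ/mol < P = 263 kJ/mol, the complex adopts the high-spin configuration.
Filling d⁴ accordingly: t₂g³ eg¹.
Orbital CFSE = -0.6Δ_oct = -0.6 × 211 = -127 kJ/mol.
High-spin has no excess pairs, so no pairing correction applies.

-127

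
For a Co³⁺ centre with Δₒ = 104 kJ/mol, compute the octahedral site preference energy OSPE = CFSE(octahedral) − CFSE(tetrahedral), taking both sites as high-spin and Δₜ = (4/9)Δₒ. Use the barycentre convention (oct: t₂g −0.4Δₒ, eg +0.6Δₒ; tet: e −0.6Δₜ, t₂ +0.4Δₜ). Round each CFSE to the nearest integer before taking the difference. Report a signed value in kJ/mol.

-14

Co is in group 9, so Co³⁺ is d⁶ (9 − 3 = 6).
Octahedral high-spin t2g^4 e_g^2: CFSE = -0.4 × 104 = -42 kJ/mol.
Tetrahedral: e^3 t2^3, CFSE = 3(−0.6) + 3(+0.4) = -0.6Δₜ = -0.6 × (4/9) × 104 = -28 kJ/mol.
OSPE = -42 − (-28) = -14 kJ/mol.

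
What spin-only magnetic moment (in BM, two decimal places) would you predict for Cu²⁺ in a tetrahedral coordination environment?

Group 11 minus oxidation state +2 gives a d⁹ configuration for Cu²⁺.
With tetrahedral geometry the complex is necessarily high-spin.
Configuration: e⁴ t₂⁵ → 1 unpaired electron.
μ(spin-only) = √[1(1+2)] = √3 ≈ 1.73 BM.

1.73 BM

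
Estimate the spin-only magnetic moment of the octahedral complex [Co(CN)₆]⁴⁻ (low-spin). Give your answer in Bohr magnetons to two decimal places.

1.73 Bohr magnetons

Each CN⁻ contributes -1; 6 × (-1) = -6. With overall charge -4, Co is in the +2 oxidation state.
Co²⁺: group 9, so d-count = 9 − 2 = 7.
Configuration: t₂g⁶ eg¹ → 1 unpaired electron.
μ(spin-only) = √[1(1+2)] = √3 ≈ 1.73 Bohr magnetons.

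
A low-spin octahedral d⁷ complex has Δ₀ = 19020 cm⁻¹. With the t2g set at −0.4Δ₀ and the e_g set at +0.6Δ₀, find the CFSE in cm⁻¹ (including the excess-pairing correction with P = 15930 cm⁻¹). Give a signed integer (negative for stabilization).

The d⁷ electrons fill as t2g^6 e_g^1.
The orbital stabilization is -1.8Δ₀ = -1.8 × 19020 = -34236 cm⁻¹.
Pairing penalty: 3 pairs vs 2 in the high-spin reference → 1 extra × P = 15930 cm⁻¹.
Combining: -34236 + 15930 = -18306 cm⁻¹.

-18306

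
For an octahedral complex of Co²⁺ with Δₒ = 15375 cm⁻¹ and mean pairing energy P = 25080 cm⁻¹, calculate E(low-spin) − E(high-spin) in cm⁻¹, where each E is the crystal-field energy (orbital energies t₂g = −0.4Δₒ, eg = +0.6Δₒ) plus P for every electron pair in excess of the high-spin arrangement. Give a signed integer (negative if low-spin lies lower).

Co is in group 9, so Co²⁺ is d⁷ (9 − 2 = 7).
High-spin d⁷ fills as t₂g⁵ eg² with CFSE 5(−0.4) + 2(+0.6) = -0.8Δₒ = -12300 cm⁻¹.
Low-spin: t₂g⁶ eg¹, orbital CFSE = -1.8Δₒ = -27675 cm⁻¹; plus 1 excess pair × P = +25080 cm⁻¹; total -2595 cm⁻¹.
The difference is -2595 − (-12300) = 9705 cm⁻¹, so high-spin lies lower.

9705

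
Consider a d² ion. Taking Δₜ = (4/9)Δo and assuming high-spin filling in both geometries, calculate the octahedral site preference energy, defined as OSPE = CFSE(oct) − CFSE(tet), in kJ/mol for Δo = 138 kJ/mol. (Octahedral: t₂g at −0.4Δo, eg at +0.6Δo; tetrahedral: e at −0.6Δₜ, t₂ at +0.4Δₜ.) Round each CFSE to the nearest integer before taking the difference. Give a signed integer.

Octahedral high-spin t2g^2 e_g^0: CFSE = -0.8 × 138 = -110 kJ/mol.
In a tetrahedral site the filling is e^2 t2^0: CFSE(tet) = -1.2Δₜ = -1.2 × (4/9)(138) = -74 kJ/mol.
Subtracting, OSPE = -110 − (-74) = -36 kJ/mol.

-36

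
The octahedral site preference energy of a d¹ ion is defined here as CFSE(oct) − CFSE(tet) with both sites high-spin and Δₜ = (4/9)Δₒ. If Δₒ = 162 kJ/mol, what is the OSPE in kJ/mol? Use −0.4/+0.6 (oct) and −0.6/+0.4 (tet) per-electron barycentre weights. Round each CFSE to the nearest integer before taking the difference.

Octahedral high-spin t2g^1 e_g^0: CFSE = -0.4 × 162 = -65 kJ/mol.
Tetrahedral e^1 t2^0 gives -0.6Δₜ = -0.6 × (4/9) × 162 = -43 kJ/mol.
OSPE = CFSE(oct) − CFSE(tet) = -65 − (-43) = -22 kJ/mol.

-22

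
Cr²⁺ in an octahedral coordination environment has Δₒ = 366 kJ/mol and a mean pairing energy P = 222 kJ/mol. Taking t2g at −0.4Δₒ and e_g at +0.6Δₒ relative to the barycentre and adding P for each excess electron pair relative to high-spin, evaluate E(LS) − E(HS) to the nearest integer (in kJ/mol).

Cr is in group 6, so Cr²⁺ is d⁴ (6 − 2 = 4).
High-spin: t2g^3 e_g^1, CFSE = -0.6Δₒ = -220 kJ/mol.
Low-spin: t2g^4 e_g^0, orbital CFSE = -1.6Δₒ = -586 kJ/mol; plus 1 excess pair × P = +222 kJ/mol; total -364 kJ/mol.
E(LS) − E(HS) = -364 − (-220) = -144 kJ/mol.

-144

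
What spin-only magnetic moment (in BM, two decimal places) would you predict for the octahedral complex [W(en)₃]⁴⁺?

2.83 BM

en is neutral, so the +4 overall charge sits on W: oxidation state +4.
Group 6 minus oxidation state +4 gives a d² configuration for W⁴⁺.
For octahedral d² the high- and low-spin configurations coincide.
Configuration: t₂g² eg⁰ → 2 unpaired electrons.
μ(spin-only) = √[2(2+2)] = √8 ≈ 2.83 BM.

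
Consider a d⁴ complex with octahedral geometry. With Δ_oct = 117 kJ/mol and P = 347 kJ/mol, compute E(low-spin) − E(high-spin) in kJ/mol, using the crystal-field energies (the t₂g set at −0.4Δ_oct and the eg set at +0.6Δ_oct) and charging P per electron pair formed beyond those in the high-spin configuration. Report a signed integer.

High-spin d⁴ fills as t₂g³ eg¹ with CFSE 3(−0.4) + 1(+0.6) = -0.6Δ_oct = -70 kJ/mol.
Low-spin: t₂g⁴ eg⁰, orbital CFSE = -1.6Δ_oct = -187 kJ/mol; plus 1 excess pair × P = +347 kJ/mol; total 160 kJ/mol.
The difference is 160 − (-70) = 230 kJ/mol, so high-spin lies lower.

230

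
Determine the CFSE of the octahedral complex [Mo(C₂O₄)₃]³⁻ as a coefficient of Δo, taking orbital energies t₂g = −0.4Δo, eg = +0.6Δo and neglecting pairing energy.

Each C₂O₄²⁻ contributes -2; 3 × (-2) = -6. With overall charge -3, Mo is in the +3 oxidation state.
Mo sits in group 6; removing 3 electrons leaves Mo³⁺ with 6 − 3 = 3 d electrons.
Configuration: t₂g³ eg⁰.
CFSE = 3(-0.4Δo) + 0(0.6Δo) = -1.2Δo + 0.0Δo = -1.2Δo.

-1.2 Δo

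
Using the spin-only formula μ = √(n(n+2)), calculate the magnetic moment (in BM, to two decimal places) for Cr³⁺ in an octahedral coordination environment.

Cr is in group 6, so Cr³⁺ is d³ (6 − 3 = 3).
Configuration: t₂g³ eg⁰ → 3 unpaired electrons.
μ(spin-only) = √[3(3+2)] = √15 ≈ 3.87 BM.

3.87 BM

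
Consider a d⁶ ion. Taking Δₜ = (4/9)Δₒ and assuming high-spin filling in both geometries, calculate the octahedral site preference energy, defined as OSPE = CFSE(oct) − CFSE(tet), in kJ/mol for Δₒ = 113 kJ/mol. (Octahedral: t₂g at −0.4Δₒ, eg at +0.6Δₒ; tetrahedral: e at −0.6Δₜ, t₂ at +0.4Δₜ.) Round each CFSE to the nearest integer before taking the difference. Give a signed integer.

Octahedral high-spin t₂g⁴ eg²: CFSE = -0.4 × 113 = -45 kJ/mol.
Tetrahedral: e³ t₂³, CFSE = 3(−0.6) + 3(+0.4) = -0.6Δₜ = -0.6 × (4/9) × 113 = -30 kJ/mol.
OSPE = -45 − (-30) = -15 kJ/mol.

-15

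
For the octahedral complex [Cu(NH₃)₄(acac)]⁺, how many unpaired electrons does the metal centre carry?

Ligand charges: 4×(+0) from NH₃ and 1×(-1) from acac⁻ sum to -1; with overall charge +1, Cu is +2.
Group 11 minus oxidation state +2 gives a d⁹ configuration for Cu²⁺.
Configuration: t₂g⁶ eg³, giving 1 unpaired electron.

1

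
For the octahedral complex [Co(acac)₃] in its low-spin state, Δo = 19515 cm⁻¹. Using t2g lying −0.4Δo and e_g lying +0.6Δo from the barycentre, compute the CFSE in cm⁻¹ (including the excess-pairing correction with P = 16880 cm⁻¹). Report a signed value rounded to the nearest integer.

Each acac⁻ contributes -1; 3 × (-1) = -3. With overall charge +0, Co is in the +3 oxidation state.
Group 9 minus oxidation state +3 gives a d⁶ configuration for Co³⁺.
Configuration: t2g^6 e_g^0.
Orbital CFSE = 6(-0.4) + 0(0.6) = -2.4Δo = -2.4 × 19515 = -46836 cm⁻¹.
Relative to high-spin t2g^4 e_g^2 (1 paired), the low-spin configuration has 2 additional pairs, contributing +2 × 16880 = +33760 cm⁻¹.
Overall CFSE = -46836 + 33760 = -13076 cm⁻¹.

-13076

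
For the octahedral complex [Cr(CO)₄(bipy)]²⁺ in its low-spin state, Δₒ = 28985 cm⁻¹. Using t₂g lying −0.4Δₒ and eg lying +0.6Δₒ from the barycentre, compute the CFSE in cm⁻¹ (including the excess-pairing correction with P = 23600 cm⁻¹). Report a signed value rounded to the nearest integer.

-22776

Ligand charges: 4×(+0) from CO and 1×(+0) from bipy sum to +0; with overall charge +2, Cr is +2.
Group 6 minus oxidation state +2 gives a d⁴ configuration for Cr²⁺.
The d⁴ electrons fill as t₂g⁴ eg⁰.
Orbital CFSE = 4(-0.4) + 0(0.6) = -1.6Δₒ = -1.6 × 28985 = -46376 cm⁻¹.
Relative to high-spin t₂g³ eg¹ (0 paired), the low-spin configuration has 1 additional pair, contributing +1 × 23600 = +23600 cm⁻¹.
Combining: -46376 + 23600 = -22776 cm⁻¹.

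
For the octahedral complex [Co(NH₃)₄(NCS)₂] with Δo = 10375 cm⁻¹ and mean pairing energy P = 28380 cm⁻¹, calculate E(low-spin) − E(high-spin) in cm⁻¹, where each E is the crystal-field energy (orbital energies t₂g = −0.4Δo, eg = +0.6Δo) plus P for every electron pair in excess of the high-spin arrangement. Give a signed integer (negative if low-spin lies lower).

18005

Ligand charges: 4×(+0) from NH₃ and 2×(-1) from NCS⁻ sum to -2; with overall charge +0, Co is +2.
Co is in group 9, so Co²⁺ is d⁷ (9 − 2 = 7).
In the high-spin limit (t₂g⁵ eg²) the orbital term is -0.8Δo = -8300 cm⁻¹, with no excess pairing.
Low-spin t₂g⁶ eg¹ gives -1.8Δo = -18675 cm⁻¹, but forming 1 extra pair costs 1P = 28380 cm⁻¹, so E(LS) = -18675 + 28380 = 9705 cm⁻¹.
The difference is 9705 − (-8300) = 18005 cm⁻¹, so high-spin lies lower.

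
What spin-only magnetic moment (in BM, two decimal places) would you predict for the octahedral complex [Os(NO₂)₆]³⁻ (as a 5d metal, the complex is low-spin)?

Each NO₂⁻ contributes -1; 6 × (-1) = -6. With overall charge -3, Os is in the +3 oxidation state.
Os is in group 8, so Os³⁺ is d⁵ (8 − 3 = 5).
Configuration: t₂g⁵ eg⁰ → 1 unpaired electron.
μ(spin-only) = √[1(1+2)] = √3 ≈ 1.73 BM.

1.73 BM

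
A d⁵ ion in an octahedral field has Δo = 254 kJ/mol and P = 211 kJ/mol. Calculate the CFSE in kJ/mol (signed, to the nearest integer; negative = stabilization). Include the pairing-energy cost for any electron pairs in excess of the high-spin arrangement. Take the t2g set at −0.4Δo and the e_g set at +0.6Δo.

With Δo > P the complex is low-spin.
Configuration: t2g^5 e_g^0.
Orbital CFSE = -2.0Δo = -2.0 × 254 = -508 kJ/mol.
Excess pairs vs high-spin: 2 − 0 = 2; pairing cost = +422 kJ/mol.
Net CFSE = -508 + 422 = -86 kJ/mol.

-86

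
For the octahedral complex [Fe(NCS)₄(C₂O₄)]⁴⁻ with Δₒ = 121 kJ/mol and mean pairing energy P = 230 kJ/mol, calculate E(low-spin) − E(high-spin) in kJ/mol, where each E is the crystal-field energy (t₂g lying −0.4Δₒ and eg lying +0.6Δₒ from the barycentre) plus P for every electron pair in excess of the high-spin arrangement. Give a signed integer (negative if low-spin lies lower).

218

Ligand charges: 4×(-1) from NCS⁻ and 1×(-2) from C₂O₄²⁻ sum to -6; with overall charge -4, Fe is +2.
Group 8 minus oxidation state +2 gives a d⁶ configuration for Fe²⁺.
High-spin d⁶ fills as t₂g⁴ eg² with CFSE 4(−0.4) + 2(+0.6) = -0.4Δₒ = -48 kJ/mol.
Low-spin: t₂g⁶ eg⁰, orbital CFSE = -2.4Δₒ = -290 kJ/mol; plus 2 excess pairs × P = +460 kJ/mol; total 170 kJ/mol.
Thus E(LS) − E(HS) = 218 kJ/mol.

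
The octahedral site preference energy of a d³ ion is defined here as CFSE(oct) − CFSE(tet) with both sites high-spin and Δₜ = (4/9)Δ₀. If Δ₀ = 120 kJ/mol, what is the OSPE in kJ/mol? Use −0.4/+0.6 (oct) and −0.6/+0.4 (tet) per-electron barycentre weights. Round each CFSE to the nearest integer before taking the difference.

-101

In an octahedral site d³ (HS) is t₂g³ eg⁰, giving CFSE(oct) = -1.2Δ₀ = -144 kJ/mol.
Tetrahedral: e² t₂¹, CFSE = 2(−0.6) + 1(+0.4) = -0.8Δₜ = -0.8 × (4/9) × 120 = -43 kJ/mol.
OSPE = CFSE(oct) − CFSE(tet) = -144 − (-43) = -101 kJ/mol.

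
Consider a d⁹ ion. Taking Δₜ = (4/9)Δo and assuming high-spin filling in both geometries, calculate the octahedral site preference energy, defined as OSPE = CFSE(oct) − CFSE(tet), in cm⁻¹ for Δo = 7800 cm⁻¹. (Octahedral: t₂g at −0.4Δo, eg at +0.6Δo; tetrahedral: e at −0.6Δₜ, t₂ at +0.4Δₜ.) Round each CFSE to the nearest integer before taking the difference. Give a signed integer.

Octahedral high-spin t₂g⁶ eg³: CFSE = -0.6 × 7800 = -4680 cm⁻¹.
Tetrahedral: e⁴ t₂⁵, CFSE = 4(−0.6) + 5(+0.4) = -0.4Δₜ = -0.4 × (4/9) × 7800 = -1387 cm⁻¹.
OSPE = -4680 − (-1387) = -3293 cm⁻¹.

-3293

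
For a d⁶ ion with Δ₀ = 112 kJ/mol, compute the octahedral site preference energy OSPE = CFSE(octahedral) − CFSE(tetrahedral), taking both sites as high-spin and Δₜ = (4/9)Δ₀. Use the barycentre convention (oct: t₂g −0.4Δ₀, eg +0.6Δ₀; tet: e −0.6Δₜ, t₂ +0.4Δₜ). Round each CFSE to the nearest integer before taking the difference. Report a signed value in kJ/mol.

-15

Octahedral (high-spin): t2g^4 e_g^2, CFSE = 4(−0.4) + 2(+0.6) = -0.4Δ₀ = -0.4 × 112 = -45 kJ/mol.
Tetrahedral: e^3 t2^3, CFSE = 3(−0.6) + 3(+0.4) = -0.6Δₜ = -0.6 × (4/9) × 112 = -30 kJ/mol.
Subtracting, OSPE = -45 − (-30) = -15 kJ/mol.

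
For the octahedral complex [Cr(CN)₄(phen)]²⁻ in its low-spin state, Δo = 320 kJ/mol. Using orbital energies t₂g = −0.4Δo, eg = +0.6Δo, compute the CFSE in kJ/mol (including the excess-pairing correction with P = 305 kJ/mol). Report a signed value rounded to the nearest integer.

Ligand charges: 4×(-1) from CN⁻ and 1×(+0) from phen sum to -4; with overall charge -2, Cr is +2.
Group 6 minus oxidation state +2 gives a d⁴ configuration for Cr²⁺.
The d⁴ electrons fill as t₂g⁴ eg⁰.
CFSE(orbital) = 4×(-0.4Δo) + 0×(0.6Δo) = -1.6Δo; with Δo = 320 kJ/mol that is -512 kJ/mol.
Relative to high-spin t₂g³ eg¹ (0 paired), the low-spin configuration has 1 additional pair, contributing +1 × 305 = +305 kJ/mol.
Net CFSE = -512 + 305 = -207 kJ/mol.

-207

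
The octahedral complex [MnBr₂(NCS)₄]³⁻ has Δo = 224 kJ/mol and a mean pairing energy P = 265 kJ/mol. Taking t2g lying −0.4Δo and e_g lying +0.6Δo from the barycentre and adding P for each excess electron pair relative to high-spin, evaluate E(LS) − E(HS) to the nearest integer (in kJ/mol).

41

Ligand charges: 2×(-1) from Br⁻ and 4×(-1) from NCS⁻ sum to -6; with overall charge -3, Mn is +3.
Mn sits in group 7; removing 3 electrons leaves Mn³⁺ with 7 − 3 = 4 d electrons.
In the high-spin limit (t2g^3 e_g^1) the orbital term is -0.6Δo = -134 kJ/mol, with no excess pairing.
Low-spin: t2g^4 e_g^0, orbital CFSE = -1.6Δo = -358 kJ/mol; plus 1 excess pair × P = +265 kJ/mol; total -93 kJ/mol.
E(LS) − E(HS) = -93 − (-134) = 41 kJ/mol.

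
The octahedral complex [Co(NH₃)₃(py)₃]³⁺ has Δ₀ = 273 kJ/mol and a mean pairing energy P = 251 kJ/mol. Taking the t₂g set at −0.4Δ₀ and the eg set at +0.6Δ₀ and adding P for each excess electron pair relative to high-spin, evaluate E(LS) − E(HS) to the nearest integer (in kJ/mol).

Ligand charges: 3×(+0) from NH₃ and 3×(+0) from py sum to +0; with overall charge +3, Co is +3.
Co is in group 9, so Co³⁺ is d⁶ (9 − 3 = 6).
In the high-spin limit (t₂g⁴ eg²) the orbital term is -0.4Δ₀ = -109 kJ/mol, with no excess pairing.
Low-spin t₂g⁶ eg⁰ gives -2.4Δ₀ = -655 kJ/mol, but forming 2 extra pairs costs 2P = 502 kJ/mol, so E(LS) = -655 + 502 = -153 kJ/mol.
E(LS) − E(HS) = -153 − (-109) = -44 kJ/mol.

-44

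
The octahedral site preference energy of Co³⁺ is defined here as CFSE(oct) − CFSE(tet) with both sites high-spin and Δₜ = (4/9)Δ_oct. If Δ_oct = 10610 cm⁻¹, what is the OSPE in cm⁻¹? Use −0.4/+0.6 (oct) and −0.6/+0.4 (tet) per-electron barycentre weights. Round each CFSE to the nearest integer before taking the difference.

-1415

Co³⁺: group 9, so d-count = 9 − 3 = 6.
Octahedral (high-spin): t2g^4 e_g^2, CFSE = 4(−0.4) + 2(+0.6) = -0.4Δ_oct = -0.4 × 10610 = -4244 cm⁻¹.
Tetrahedral: e^3 t2^3, CFSE = 3(−0.6) + 3(+0.4) = -0.6Δₜ = -0.6 × (4/9) × 10610 = -2829 cm⁻¹.
OSPE = -4244 − (-2829) = -1415 cm⁻¹.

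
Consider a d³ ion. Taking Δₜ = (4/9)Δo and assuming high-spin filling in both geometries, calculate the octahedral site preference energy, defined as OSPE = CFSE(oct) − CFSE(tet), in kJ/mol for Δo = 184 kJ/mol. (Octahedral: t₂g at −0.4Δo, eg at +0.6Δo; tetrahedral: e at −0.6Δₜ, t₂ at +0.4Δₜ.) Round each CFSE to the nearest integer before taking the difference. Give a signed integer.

-156

Octahedral (high-spin): t2g^3 e_g^0, CFSE = 3(−0.4) + 0(+0.6) = -1.2Δo = -1.2 × 184 = -221 kJ/mol.
In a tetrahedral site the filling is e^2 t2^1: CFSE(tet) = -0.8Δₜ = -0.8 × (4/9)(184) = -65 kJ/mol.
OSPE = CFSE(oct) − CFSE(tet) = -221 − (-65) = -156 kJ/mol.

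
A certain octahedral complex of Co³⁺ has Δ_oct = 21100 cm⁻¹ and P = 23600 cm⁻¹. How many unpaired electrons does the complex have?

4

Co is in group 9, so Co³⁺ is d⁶ (9 − 3 = 6).
Since Δ_oct = 21100 cm⁻¹ < P = 23600 cm⁻¹, the complex adopts the high-spin configuration.
Configuration: t2g^4 e_g^2.
Unpaired electrons: 4.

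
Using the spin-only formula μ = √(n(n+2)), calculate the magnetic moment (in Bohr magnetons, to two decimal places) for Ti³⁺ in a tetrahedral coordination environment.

Ti³⁺: group 4, so d-count = 4 − 3 = 1.
With tetrahedral geometry the complex is necessarily high-spin.
Configuration: e^1 t2^0 → 1 unpaired electron.
μ(spin-only) = √[1(1+2)] = √3 ≈ 1.73 Bohr magnetons.

1.73 Bohr magnetons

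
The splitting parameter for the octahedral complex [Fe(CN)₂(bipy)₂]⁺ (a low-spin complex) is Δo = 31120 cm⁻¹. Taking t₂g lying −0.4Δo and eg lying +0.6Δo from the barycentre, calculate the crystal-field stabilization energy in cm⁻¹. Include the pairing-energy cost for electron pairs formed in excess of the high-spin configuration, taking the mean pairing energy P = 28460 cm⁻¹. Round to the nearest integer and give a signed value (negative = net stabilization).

-5320

Ligand charges: 2×(-1) from CN⁻ and 2×(+0) from bipy sum to -2; with overall charge +1, Fe is +3.
Fe is in group 8, so Fe³⁺ is d⁵ (8 − 3 = 5).
Configuration: t₂g⁵ eg⁰.
CFSE(orbital) = 5×(-0.4Δo) + 0×(0.6Δo) = -2.0Δo; with Δo = 31120 cm⁻¹ that is -62240 cm⁻¹.
Pairing penalty: 2 pairs vs 0 in the high-spin reference → 2 extra × P = 56920 cm⁻¹.
Net CFSE = -62240 + 56920 = -5320 cm⁻¹.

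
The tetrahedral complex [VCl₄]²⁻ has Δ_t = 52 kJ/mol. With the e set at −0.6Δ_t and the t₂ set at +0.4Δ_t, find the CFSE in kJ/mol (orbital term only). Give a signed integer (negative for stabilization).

Each Cl⁻ contributes -1; 4 × (-1) = -4. With overall charge -2, V is in the +2 oxidation state.
Group 5 minus oxidation state +2 gives a d³ configuration for V²⁺.
With tetrahedral geometry the complex is necessarily high-spin.
Configuration: e² t₂¹.
The orbital stabilization is -0.8Δ_t = -0.8 × 52 = -42 kJ/mol.

-42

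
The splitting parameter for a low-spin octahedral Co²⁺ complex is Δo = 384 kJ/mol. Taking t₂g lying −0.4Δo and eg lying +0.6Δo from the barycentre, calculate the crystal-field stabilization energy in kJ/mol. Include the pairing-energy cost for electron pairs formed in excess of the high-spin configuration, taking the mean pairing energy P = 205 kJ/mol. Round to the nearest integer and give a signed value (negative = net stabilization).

Co is in group 9, so Co²⁺ is d⁷ (9 − 2 = 7).
Configuration: t₂g⁶ eg¹.
The orbital stabilization is -1.8Δo = -1.8 × 384 = -691 kJ/mol.
Pairing penalty: 3 pairs vs 2 in the high-spin reference → 1 extra × P = 205 kJ/mol.
Overall CFSE = -691 + 205 = -486 kJ/mol.

-486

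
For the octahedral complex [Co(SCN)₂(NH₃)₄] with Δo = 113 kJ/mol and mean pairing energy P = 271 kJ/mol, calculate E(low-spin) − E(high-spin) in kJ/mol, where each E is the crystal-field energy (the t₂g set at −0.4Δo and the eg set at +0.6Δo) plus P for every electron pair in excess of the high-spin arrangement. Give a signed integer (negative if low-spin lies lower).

158

Ligand charges: 2×(-1) from SCN⁻ and 4×(+0) from NH₃ sum to -2; with overall charge +0, Co is +2.
Co is in group 9, so Co²⁺ is d⁷ (9 − 2 = 7).
High-spin: t₂g⁵ eg², CFSE = -0.8Δo = -90 kJ/mol.
Low-spin: t₂g⁶ eg¹, orbital CFSE = -1.8Δo = -203 kJ/mol; plus 1 excess pair × P = +271 kJ/mol; total 68 kJ/mol.
E(LS) − E(HS) = 68 − (-90) = 158 kJ/mol.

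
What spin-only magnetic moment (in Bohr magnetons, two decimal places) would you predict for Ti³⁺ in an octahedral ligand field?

Ti³⁺: group 4, so d-count = 4 − 3 = 1.
Configuration: t₂g¹ eg⁰ → 1 unpaired electron.
μ(spin-only) = √[1(1+2)] = √3 ≈ 1.73 Bohr magnetons.

1.73 Bohr magnetons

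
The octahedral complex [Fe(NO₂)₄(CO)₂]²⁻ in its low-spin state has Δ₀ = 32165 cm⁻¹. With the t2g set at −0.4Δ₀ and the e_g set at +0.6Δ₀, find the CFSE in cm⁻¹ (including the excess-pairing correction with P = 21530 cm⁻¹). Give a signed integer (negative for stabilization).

Ligand charges: 4×(-1) from NO₂⁻ and 2×(+0) from CO sum to -4; with overall charge -2, Fe is +2.
Fe²⁺: group 8, so d-count = 8 − 2 = 6.
Electron filling gives t2g^6 e_g^0.
CFSE(orbital) = 6×(-0.4Δ₀) + 0×(0.6Δ₀) = -2.4Δ₀; with Δ₀ = 32165 cm⁻¹ that is -77196 cm⁻¹.
Pairing penalty: 3 pairs vs 1 in the high-spin reference → 2 extra × P = 43060 cm⁻¹.
Net CFSE = -77196 + 43060 = -34136 cm⁻¹.

-34136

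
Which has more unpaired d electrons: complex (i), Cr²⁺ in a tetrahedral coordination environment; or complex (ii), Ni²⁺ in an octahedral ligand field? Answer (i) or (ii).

(i): Cr sits in group 6; removing 2 electrons leaves Cr²⁺ with 6 − 2 = 4 d electrons; Tetrahedral splitting is small, so the complex is high-spin; e² t₂² → 4 unpaired.
(ii): Ni sits in group 10; removing 2 electrons leaves Ni²⁺ with 10 − 2 = 8 d electrons; t₂g⁶ eg² → 2 unpaired.
So (i) has more unpaired electrons.

(i)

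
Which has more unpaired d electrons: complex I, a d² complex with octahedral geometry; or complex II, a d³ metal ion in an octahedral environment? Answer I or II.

I: t₂g² eg⁰ → 2 unpaired.
II: For octahedral d³ the high- and low-spin configurations coincide; t₂g³ eg⁰ → 3 unpaired.
So II has more unpaired electrons.

II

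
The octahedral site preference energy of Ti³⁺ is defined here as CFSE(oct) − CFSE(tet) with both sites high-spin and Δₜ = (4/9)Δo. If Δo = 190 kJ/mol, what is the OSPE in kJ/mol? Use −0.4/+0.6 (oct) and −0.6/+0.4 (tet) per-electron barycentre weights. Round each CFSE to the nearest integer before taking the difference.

Ti³⁺: group 4, so d-count = 4 − 3 = 1.
In an octahedral site d¹ (HS) is t₂g¹ eg⁰, giving CFSE(oct) = -0.4Δo = -76 kJ/mol.
Tetrahedral e¹ t₂⁰ gives -0.6Δₜ = -0.6 × (4/9) × 190 = -51 kJ/mol.
OSPE = -76 − (-51) = -25 kJ/mol.

-25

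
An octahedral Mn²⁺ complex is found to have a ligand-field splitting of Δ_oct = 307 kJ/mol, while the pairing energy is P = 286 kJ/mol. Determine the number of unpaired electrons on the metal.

Mn is in group 7, so Mn²⁺ is d⁵ (7 − 2 = 5).
Δ_oct > P, so pairing is preferred: the ground state is low-spin.
That gives t₂g⁵ eg⁰.
Unpaired electrons: 1.

1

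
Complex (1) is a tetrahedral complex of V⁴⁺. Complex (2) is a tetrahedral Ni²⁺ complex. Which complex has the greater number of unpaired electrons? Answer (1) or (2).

(2)

(1): V⁴⁺: group 5, so d-count = 5 − 4 = 1; With tetrahedral geometry the complex is necessarily high-spin; e^1 t2^0 → 1 unpaired.
(2): Ni²⁺: group 10, so d-count = 10 − 2 = 8; Tetrahedral fields are weak (Δₜ ≈ 4/9 Δₒ), so electrons fill high-spin; e^4 t2^4 → 2 unpaired.
So (2) has more unpaired electrons.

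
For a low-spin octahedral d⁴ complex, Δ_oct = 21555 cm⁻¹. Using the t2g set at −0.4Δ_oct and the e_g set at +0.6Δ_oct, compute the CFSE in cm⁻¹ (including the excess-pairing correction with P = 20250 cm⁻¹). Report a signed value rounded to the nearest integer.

-14238

The d⁴ electrons fill as t2g^4 e_g^0.
The orbital stabilization is -1.6Δ_oct = -1.6 × 21555 = -34488 cm⁻¹.
High-spin d⁴ would be t2g^3 e_g^1 with 0 pairs; low-spin has 1, so 1 excess pair costs +1P = +20250 cm⁻¹.
Combining: -34488 + 20250 = -14238 cm⁻¹.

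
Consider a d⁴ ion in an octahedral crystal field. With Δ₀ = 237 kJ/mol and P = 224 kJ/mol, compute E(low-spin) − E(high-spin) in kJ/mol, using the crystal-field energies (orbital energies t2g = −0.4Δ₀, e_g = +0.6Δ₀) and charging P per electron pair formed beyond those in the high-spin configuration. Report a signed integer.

High-spin d⁴ fills as t2g^3 e_g^1 with CFSE 3(−0.4) + 1(+0.6) = -0.6Δ₀ = -142 kJ/mol.
Low-spin: t2g^4 e_g^0, orbital CFSE = -1.6Δ₀ = -379 kJ/mol; plus 1 excess pair × P = +224 kJ/mol; total -155 kJ/mol.
The difference is -155 − (-142) = -13 kJ/mol, so low-spin lies lower.

-13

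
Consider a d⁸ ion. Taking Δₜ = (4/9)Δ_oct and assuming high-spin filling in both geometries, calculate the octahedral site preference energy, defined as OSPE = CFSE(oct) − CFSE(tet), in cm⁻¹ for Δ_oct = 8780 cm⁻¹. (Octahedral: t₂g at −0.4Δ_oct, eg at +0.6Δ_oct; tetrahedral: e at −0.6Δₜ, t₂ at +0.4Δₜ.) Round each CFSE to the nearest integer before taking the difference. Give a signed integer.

-7414

Octahedral (high-spin): t2g^6 e_g^2, CFSE = 6(−0.4) + 2(+0.6) = -1.2Δ_oct = -1.2 × 8780 = -10536 cm⁻¹.
Tetrahedral: e^4 t2^4, CFSE = 4(−0.6) + 4(+0.4) = -0.8Δₜ = -0.8 × (4/9) × 8780 = -3122 cm⁻¹.
OSPE = CFSE(oct) − CFSE(tet) = -10536 − (-3122) = -7414 cm⁻¹.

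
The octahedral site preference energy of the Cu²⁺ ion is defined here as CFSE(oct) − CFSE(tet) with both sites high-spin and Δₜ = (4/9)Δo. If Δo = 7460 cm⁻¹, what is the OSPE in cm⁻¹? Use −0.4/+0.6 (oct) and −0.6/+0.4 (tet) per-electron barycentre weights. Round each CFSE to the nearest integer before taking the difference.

-3150

Cu is in group 11, so Cu²⁺ is d⁹ (11 − 2 = 9).
In an octahedral site d⁹ (HS) is t2g^6 e_g^3, giving CFSE(oct) = -0.6Δo = -4476 cm⁻¹.
Tetrahedral: e^4 t2^5, CFSE = 4(−0.6) + 5(+0.4) = -0.4Δₜ = -0.4 × (4/9) × 7460 = -1326 cm⁻¹.
OSPE = -4476 − (-1326) = -3150 cm⁻¹.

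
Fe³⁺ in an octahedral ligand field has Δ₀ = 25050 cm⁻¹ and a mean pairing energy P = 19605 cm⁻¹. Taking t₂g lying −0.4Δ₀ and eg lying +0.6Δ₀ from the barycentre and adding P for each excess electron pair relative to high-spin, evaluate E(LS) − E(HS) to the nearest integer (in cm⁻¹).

Group 8 minus oxidation state +3 gives a d⁵ configuration for Fe³⁺.
High-spin d⁵ fills as t₂g³ eg² with CFSE 3(−0.4) + 2(+0.6) = 0.0Δ₀ = 0 cm⁻¹.
Low-spin: t₂g⁵ eg⁰, orbital CFSE = -2.0Δ₀ = -50100 cm⁻¹; plus 2 excess pairs × P = +39210 cm⁻¹; total -10890 cm⁻¹.
Thus E(LS) − E(HS) = -10890 cm⁻¹.

-10890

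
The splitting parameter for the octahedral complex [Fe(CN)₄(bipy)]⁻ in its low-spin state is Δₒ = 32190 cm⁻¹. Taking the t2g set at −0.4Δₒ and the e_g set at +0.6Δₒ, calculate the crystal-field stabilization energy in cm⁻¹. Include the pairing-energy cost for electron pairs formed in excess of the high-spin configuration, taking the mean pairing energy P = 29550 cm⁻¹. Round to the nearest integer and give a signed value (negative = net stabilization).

-5280

Ligand charges: 4×(-1) from CN⁻ and 1×(+0) from bipy sum to -4; with overall charge -1, Fe is +3.
Fe sits in group 8; removing 3 electrons leaves Fe³⁺ with 8 − 3 = 5 d electrons.
The d⁵ electrons fill as t2g^5 e_g^0.
CFSE(orbital) = 5×(-0.4Δₒ) + 0×(0.6Δₒ) = -2.0Δₒ; with Δₒ = 32190 cm⁻¹ that is -64380 cm⁻¹.
Pairing penalty: 2 pairs vs 0 in the high-spin reference → 2 extra × P = 59100 cm⁻¹.
Net CFSE = -64380 + 59100 = -5280 cm⁻¹.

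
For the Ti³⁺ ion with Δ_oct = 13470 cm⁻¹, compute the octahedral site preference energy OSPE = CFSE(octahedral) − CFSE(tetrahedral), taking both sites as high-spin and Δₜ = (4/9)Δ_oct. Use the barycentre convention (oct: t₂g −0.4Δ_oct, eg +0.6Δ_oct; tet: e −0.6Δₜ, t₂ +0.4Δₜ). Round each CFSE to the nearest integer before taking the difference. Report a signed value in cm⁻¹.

Ti³⁺: group 4, so d-count = 4 − 3 = 1.
Octahedral (high-spin): t2g^1 e_g^0, CFSE = 1(−0.4) + 0(+0.6) = -0.4Δ_oct = -0.4 × 13470 = -5388 cm⁻¹.
Tetrahedral e^1 t2^0 gives -0.6Δₜ = -0.6 × (4/9) × 13470 = -3592 cm⁻¹.
OSPE = -5388 − (-3592) = -1796 cm⁻¹.

-1796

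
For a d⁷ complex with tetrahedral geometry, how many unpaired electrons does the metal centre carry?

Tetrahedral fields are weak (Δₜ ≈ 4/9 Δₒ), so electrons fill high-spin.
Configuration: e⁴ t₂³, giving 3 unpaired electrons.

3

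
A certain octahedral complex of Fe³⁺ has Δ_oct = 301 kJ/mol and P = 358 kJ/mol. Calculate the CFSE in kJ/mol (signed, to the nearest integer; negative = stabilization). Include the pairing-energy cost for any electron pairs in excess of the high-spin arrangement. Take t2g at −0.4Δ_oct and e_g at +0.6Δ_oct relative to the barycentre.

Fe³⁺: group 8, so d-count = 8 − 3 = 5.
Here Δ_oct < P (301 < 358), so the high-spin state is favoured.
Configuration: t2g^3 e_g^2.
Orbital CFSE = 0.0Δ_oct = 0.0 × 301 = 0 kJ/mol.
High-spin has no excess pairs, so no pairing correction applies.

0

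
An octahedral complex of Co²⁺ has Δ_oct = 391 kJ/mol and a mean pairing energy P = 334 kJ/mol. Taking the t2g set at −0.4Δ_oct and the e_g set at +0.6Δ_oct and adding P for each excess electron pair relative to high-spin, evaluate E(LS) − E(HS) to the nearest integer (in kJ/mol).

-57

Co is in group 9, so Co²⁺ is d⁷ (9 − 2 = 7).
In the high-spin limit (t2g^5 e_g^2) the orbital term is -0.8Δ_oct = -313 kJ/mol, with no excess pairing.
Low-spin t2g^6 e_g^1 gives -1.8Δ_oct = -704 kJ/mol, but forming 1 extra pair costs 1P = 334 kJ/mol, so E(LS) = -704 + 334 = -370 kJ/mol.
The difference is -370 − (-313) = -57 kJ/mol, so low-spin lies lower.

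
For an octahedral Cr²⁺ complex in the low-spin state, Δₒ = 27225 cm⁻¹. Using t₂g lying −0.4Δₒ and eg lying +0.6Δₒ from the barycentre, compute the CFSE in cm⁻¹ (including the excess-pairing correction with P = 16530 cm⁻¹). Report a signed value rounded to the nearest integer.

-27030

Cr²⁺: group 6, so d-count = 6 − 2 = 4.
Electron filling gives t₂g⁴ eg⁰.
CFSE(orbital) = 4×(-0.4Δₒ) + 0×(0.6Δₒ) = -1.6Δₒ; with Δₒ = 27225 cm⁻¹ that is -43560 cm⁻¹.
Pairing penalty: 1 pair vs 0 in the high-spin reference → 1 extra × P = 16530 cm⁻¹.
Overall CFSE = -43560 + 16530 = -27030 cm⁻¹.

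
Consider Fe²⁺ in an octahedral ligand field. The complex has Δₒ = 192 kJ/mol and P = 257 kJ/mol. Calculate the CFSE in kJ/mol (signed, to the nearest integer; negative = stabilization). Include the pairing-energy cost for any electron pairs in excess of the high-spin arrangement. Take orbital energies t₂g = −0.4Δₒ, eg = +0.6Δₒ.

Fe sits in group 8; removing 2 electrons leaves Fe²⁺ with 8 − 2 = 6 d electrons.
With Δₒ < P the complex is high-spin.
That gives t₂g⁴ eg².
Orbital CFSE = -0.4Δₒ = -0.4 × 192 = -77 kJ/mol.
High-spin has no excess pairs, so no pairing correction applies.

-77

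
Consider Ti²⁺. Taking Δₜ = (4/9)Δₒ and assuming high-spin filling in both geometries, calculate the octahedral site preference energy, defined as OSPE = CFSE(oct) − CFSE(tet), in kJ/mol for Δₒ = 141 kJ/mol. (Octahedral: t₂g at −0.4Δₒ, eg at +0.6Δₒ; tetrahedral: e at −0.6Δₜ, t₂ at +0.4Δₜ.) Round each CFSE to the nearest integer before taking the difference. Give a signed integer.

-38

Ti sits in group 4; removing 2 electrons leaves Ti²⁺ with 4 − 2 = 2 d electrons.
Octahedral (high-spin): t2g^2 e_g^0, CFSE = 2(−0.4) + 0(+0.6) = -0.8Δₒ = -0.8 × 141 = -113 kJ/mol.
Tetrahedral e^2 t2^0 gives -1.2Δₜ = -1.2 × (4/9) × 141 = -75 kJ/mol.
OSPE = -113 − (-75) = -38 kJ/mol.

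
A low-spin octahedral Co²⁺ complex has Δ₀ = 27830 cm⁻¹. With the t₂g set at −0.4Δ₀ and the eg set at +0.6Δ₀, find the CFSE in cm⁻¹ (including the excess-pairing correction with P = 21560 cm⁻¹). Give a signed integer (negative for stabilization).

Co²⁺: group 9, so d-count = 9 − 2 = 7.
The d⁷ electrons fill as t₂g⁶ eg¹.
Orbital CFSE = 6(-0.4) + 1(0.6) = -1.8Δ₀ = -1.8 × 27830 = -50094 cm⁻¹.
High-spin d⁷ would be t₂g⁵ eg² with 2 pairs; low-spin has 3, so 1 excess pair costs +1P = +21560 cm⁻¹.
Combining: -50094 + 21560 = -28534 cm⁻¹.

-28534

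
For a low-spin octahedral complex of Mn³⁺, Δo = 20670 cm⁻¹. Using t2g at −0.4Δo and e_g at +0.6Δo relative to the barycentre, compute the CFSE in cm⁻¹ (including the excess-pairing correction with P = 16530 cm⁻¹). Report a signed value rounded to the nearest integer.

Group 7 minus oxidation state +3 gives a d⁴ configuration for Mn³⁺.
The d⁴ electrons fill as t2g^4 e_g^0.
Orbital CFSE = 4(-0.4) + 0(0.6) = -1.6Δo = -1.6 × 20670 = -33072 cm⁻¹.
Relative to high-spin t2g^3 e_g^1 (0 paired), the low-spin configuration has 1 additional pair, contributing +1 × 16530 = +16530 cm⁻¹.
Combining: -33072 + 16530 = -16542 cm⁻¹.

-16542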